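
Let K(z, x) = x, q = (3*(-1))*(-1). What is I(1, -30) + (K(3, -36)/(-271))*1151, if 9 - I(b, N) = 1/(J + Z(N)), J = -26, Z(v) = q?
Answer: 1009396/6233 ≈ 161.94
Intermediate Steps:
q = 3 (q = -3*(-1) = 3)
Z(v) = 3
I(b, N) = 208/23 (I(b, N) = 9 - 1/(-26 + 3) = 9 - 1/(-23) = 9 - 1*(-1/23) = 9 + 1/23 = 208/23)
I(1, -30) + (K(3, -36)/(-271))*1151 = 208/23 - 36/(-271)*1151 = 208/23 - 36*(-1/271)*1151 = 208/23 + (36/271)*1151 = 208/23 + 41436/271 = 1009396/6233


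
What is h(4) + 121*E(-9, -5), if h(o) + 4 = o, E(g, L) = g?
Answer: -1089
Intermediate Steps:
h(o) = -4 + o
h(4) + 121*E(-9, -5) = (-4 + 4) + 121*(-9) = 0 - 1089 = -1089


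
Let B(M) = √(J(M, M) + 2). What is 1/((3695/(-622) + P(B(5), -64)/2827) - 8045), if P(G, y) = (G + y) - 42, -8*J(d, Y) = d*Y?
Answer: -49786434208976476/400829487015162263147 - 1640581602*I*√2/400829487015162263147 ≈ -0.00012421 - 5.7883e-12*I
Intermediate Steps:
J(d, Y) = -Y*d/8 (J(d, Y) = -d*Y/8 = -Y*d/8)
B(M) = √(2 - M²/8) (B(M) = √(-M*M/8 + 2) = √(-M²/8 + 2) = √(2 - M²/8))
P(G, y) = -42 + G + y
1/((3695/(-622) + P(B(5), -64)/2827) - 8045) = 1/((3695/(-622) + (-42 + √(32 - 2*5²)/4 - 64)/2827) - 8045) = 1/((3695*(-1/622) + (-42 + √(32 - 2*25)/4 - 64)*(1/2827)) - 8045) = 1/((-3695/622 + (-42 + √(32 - 50)/4 - 64)*(1/2827)) - 8045) = 1/((-3695/622 + (-42 + √(-18)/4 - 64)*(1/2827)) - 8045) = 1/((-3695/622 + (-42 + (3*I*√2)/4 - 64)*(1/2827)) - 8045) = 1/((-3695/622 + (-42 + 3*I*√2/4 - 64)*(1/2827)) - 8045) = 1/((-3695/622 + (-106 + 3*I*√2/4)*(1/2827)) - 8045) = 1/((-3695/622 + (-106/2827 + 3*I*√2/11308)) - 8045) = 1/((-10511697/1758394 + 3*I*√2/11308) - 8045) = 1/(-14156791427/1758394 + 3*I*√2/11308)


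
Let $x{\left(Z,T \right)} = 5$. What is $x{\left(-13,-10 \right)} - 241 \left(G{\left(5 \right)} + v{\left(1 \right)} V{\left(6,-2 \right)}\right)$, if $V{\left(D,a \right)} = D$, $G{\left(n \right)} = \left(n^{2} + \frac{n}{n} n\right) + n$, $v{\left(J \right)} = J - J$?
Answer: $-8430$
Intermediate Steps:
$v{\left(J \right)} = 0$
$G{\left(n \right)} = n^{2} + 2 n$ ($G{\left(n \right)} = \left(n^{2} + 1 n\right) + n = \left(n^{2} + n\right) + n = \left(n + n^{2}\right) + n = n^{2} + 2 n$)
$x{\left(-13,-10 \right)} - 241 \left(G{\left(5 \right)} + v{\left(1 \right)} V{\left(6,-2 \right)}\right) = 5 - 241 \left(5 \left(2 + 5\right) + 0 \cdot 6\right) = 5 - 241 \left(5 \cdot 7 + 0\right) = 5 - 241 \left(35 + 0\right) = 5 - 8435 = -8430$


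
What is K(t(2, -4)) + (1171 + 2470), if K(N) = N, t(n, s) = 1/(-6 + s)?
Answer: 36409/10 ≈ 3640.9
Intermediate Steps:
K(t(2, -4)) + (1171 + 2470) = 1/(-6 - 4) + (1171 + 2470) = 1/(-10) + 3641 = -⅒ + 3641 = 36409/10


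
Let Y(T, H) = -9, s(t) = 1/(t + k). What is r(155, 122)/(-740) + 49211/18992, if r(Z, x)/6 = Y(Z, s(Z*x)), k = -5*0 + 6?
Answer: 9360427/3513520 ≈ 2.6641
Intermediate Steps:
k = 6 (k = 0 + 6 = 6)
s(t) = 1/(6 + t) (s(t) = 1/(t + 6) = 1/(6 + t))
r(Z, x) = -54 (r(Z, x) = 6*(-9) = -54)
r(155, 122)/(-740) + 49211/18992 = -54/(-740) + 49211/18992 = -54*(-1/740) + 49211*(1/18992) = 27/370 + 49211/18992 = 9360427/3513520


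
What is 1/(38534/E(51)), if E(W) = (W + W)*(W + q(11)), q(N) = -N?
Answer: 2040/19267 ≈ 0.10588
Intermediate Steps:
E(W) = 2*W*(-11 + W) (E(W) = (W + W)*(W - 1*11) = (2*W)*(W - 11) = (2*W)*(-11 + W) = 2*W*(-11 + W))
1/(38534/E(51)) = 1/(38534/((2*51*(-11 + 51)))) = 1/(38534/((2*51*40))) = 1/(38534/4080) = 1/(38534*(1/4080)) = 1/(19267/2040) = 2040/19267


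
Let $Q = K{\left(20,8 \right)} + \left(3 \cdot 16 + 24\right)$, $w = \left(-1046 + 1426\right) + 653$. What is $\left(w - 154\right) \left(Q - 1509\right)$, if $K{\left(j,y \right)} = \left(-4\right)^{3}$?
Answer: $-1319379$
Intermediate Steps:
$K{\left(j,y \right)} = -64$
$w = 1033$ ($w = 380 + 653 = 1033$)
$Q = 8$ ($Q = -64 + \left(3 \cdot 16 + 24\right) = -64 + \left(48 + 24\right) = -64 + 72 = 8$)
$\left(w - 154\right) \left(Q - 1509\right) = \left(1033 - 154\right) \left(8 - 1509\right) = 879 \left(-1501\right) = -1319379$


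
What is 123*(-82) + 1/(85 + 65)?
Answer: -1512899/150 ≈ -10086.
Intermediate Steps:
123*(-82) + 1/(85 + 65) = -10086 + 1/150 = -1512899/150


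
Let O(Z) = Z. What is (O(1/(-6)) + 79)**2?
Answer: 223729/36 ≈ 6214.7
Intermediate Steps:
(O(1/(-6)) + 79)**2 = (1/(-6) + 79)**2 = (-1/6 + 79)**2 = (473/6)**2 = 223729/36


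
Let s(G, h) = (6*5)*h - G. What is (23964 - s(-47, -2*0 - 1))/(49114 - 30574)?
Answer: 23947/18540 ≈ 1.2916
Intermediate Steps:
s(G, h) = -G + 30*h (s(G, h) = 30*h - G = -G + 30*h)
(23964 - s(-47, -2*0 - 1))/(49114 - 30574) = (23964 - (-1*(-47) + 30*(-2*0 - 1)))/(49114 - 30574) = (23964 - (47 + 30*(0 - 1)))/18540 = (23964 - (47 + 30*(-1)))*(1/18540) = (23964 - (47 - 30))*(1/18540) = (23964 - 1*17)*(1/18540) = (23964 - 17)*(1/18540) = 23947*(1/18540) = 23947/18540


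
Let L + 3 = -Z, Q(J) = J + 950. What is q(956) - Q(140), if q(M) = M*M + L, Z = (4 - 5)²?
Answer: 912842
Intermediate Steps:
Q(J) = 950 + J
Z = 1 (Z = (-1)² = 1)
L = -4 (L = -3 - 1*1 = -3 - 1 = -4)
q(M) = -4 + M² (q(M) = M*M - 4 = M² - 4 = -4 + M²)
q(956) - Q(140) = (-4 + 956²) - (950 + 140) = (-4 + 913936) - 1*1090 = 913932 - 1090 = 912842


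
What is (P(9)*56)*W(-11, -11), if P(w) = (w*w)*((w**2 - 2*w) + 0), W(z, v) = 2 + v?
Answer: -2571912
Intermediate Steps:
P(w) = w**2*(w**2 - 2*w)
(P(9)*56)*W(-11, -11) = ((9**3*(-2 + 9))*56)*(2 - 11) = ((729*7)*56)*(-9) = (5103*56)*(-9) = 285768*(-9) = -2571912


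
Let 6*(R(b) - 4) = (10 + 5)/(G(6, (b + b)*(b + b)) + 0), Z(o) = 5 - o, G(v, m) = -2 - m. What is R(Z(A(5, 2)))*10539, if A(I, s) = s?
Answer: 3151161/76 ≈ 41463.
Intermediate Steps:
R(b) = 4 + 5/(2*(-2 - 4*b**2)) (R(b) = 4 + ((10 + 5)/((-2 - (b + b)*(b + b)) + 0))/6 = 4 + (15/((-2 - 2*b*2*b) + 0))/6 = 4 + (15/((-2 - 4*b**2) + 0))/6 = 4 + (15/(-2 - 4*b**2))/6 = 4 + 5/(2*(-2 - 4*b**2)))
R(Z(A(5, 2)))*10539 = ((11 + 32*(5 - 1*2)**2)/(4*(1 + 2*(5 - 1*2)**2)))*10539 = ((11 + 32*(5 - 2)**2)/(4*(1 + 2*(5 - 2)**2)))*10539 = ((11 + 32*3**2)/(4*(1 + 2*3**2)))*10539 = ((11 + 32*9)/(4*(1 + 2*9)))*10539 = ((11 + 288)/(4*(1 + 18)))*10539 = ((1/4)*299/19)*10539 = ((1/4)*(1/19)*299)*10539 = (299/76)*10539 = 3151161/76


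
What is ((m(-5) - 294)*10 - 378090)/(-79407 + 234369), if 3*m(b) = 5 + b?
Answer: -63505/25827 ≈ -2.4589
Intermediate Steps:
m(b) = 5/3 + b/3 (m(b) = (5 + b)/3 = 5/3 + b/3)
((m(-5) - 294)*10 - 378090)/(-79407 + 234369) = (((5/3 + (1/3)*(-5)) - 294)*10 - 378090)/(-79407 + 234369) = (((5/3 - 5/3) - 294)*10 - 378090)/154962 = ((0 - 294)*10 - 378090)*(1/154962) = (-294*10 - 378090)*(1/154962) = (-2940 - 378090)*(1/154962) = -381030*1/154962 = -63505/25827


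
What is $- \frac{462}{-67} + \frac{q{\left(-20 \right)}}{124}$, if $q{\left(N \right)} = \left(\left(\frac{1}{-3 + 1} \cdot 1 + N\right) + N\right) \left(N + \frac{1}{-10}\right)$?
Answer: $\frac{2236587}{166160} \approx 13.46$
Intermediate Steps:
$q{\left(N \right)} = \left(- \frac{1}{2} + 2 N\right) \left(- \frac{1}{10} + N\right)$ ($q{\left(N \right)} = \left(\left(\frac{1}{-2} \cdot 1 + N\right) + N\right) \left(N - \frac{1}{10}\right) = \left(\left(\left(- \frac{1}{2}\right) 1 + N\right) + N\right) \left(- \frac{1}{10} + N\right) = \left(\left(- \frac{1}{2} + N\right) + N\right) \left(- \frac{1}{10} + N\right) = \left(- \frac{1}{2} + 2 N\right) \left(- \frac{1}{10} + N\right)$)
$- \frac{462}{-67} + \frac{q{\left(-20 \right)}}{124} = - \frac{462}{-67} + \frac{\frac{1}{20} + 2 \left(-20\right)^{2} - -14}{124} = \left(-462\right) \left(- \frac{1}{67}\right) + \left(\frac{1}{20} + 2 \cdot 400 + 14\right) \frac{1}{124} = \frac{462}{67} + \left(\frac{1}{20} + 800 + 14\right) \frac{1}{124} = \frac{462}{67} + \frac{16281}{20} \cdot \frac{1}{124} = \frac{462}{67} + \frac{16281}{2480} = \frac{2236587}{166160}$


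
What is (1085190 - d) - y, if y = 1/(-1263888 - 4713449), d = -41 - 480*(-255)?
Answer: 5755165361048/5977337 ≈ 9.6283e+5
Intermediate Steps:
d = 122359 (d = -41 + 122400 = 122359)
y = -1/5977337 (y = 1/(-5977337) = -1/5977337 ≈ -1.6730e-7)
(1085190 - d) - y = (1085190 - 1*122359) - 1*(-1/5977337) = (1085190 - 122359) + 1/5977337 = 962831 + 1/5977337 = 5755165361048/5977337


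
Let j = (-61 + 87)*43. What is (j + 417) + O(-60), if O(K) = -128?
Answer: 1407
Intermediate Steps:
j = 1118 (j = 26*43 = 1118)
(j + 417) + O(-60) = (1118 + 417) - 128 = 1535 - 128 = 1407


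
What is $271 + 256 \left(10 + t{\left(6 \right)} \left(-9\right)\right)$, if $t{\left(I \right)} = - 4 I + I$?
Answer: $44303$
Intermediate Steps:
$t{\left(I \right)} = - 3 I$
$271 + 256 \left(10 + t{\left(6 \right)} \left(-9\right)\right) = 271 + 256 \left(10 + \left(-3\right) 6 \left(-9\right)\right) = 271 + 256 \left(10 - -162\right) = 271 + 256 \left(10 + 162\right) = 271 + 256 \cdot 172 = 271 + 44032 = 44303$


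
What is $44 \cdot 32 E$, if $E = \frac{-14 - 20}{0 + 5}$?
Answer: $- \frac{47872}{5} \approx -9574.4$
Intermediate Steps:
$E = - \frac{34}{5} \approx -6.8$
$44 \cdot 32 E = 44 \cdot 32 \left(- \frac{34}{5}\right) = 1408 \left(- \frac{34}{5}\right) = - \frac{47872}{5}$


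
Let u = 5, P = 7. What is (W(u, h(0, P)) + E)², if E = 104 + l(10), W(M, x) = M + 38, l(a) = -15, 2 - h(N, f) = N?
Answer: 17424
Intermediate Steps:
h(N, f) = 2 - N
W(M, x) = 38 + M
E = 89 (E = 104 - 15 = 89)
(W(u, h(0, P)) + E)² = ((38 + 5) + 89)² = (43 + 89)² = 132² = 17424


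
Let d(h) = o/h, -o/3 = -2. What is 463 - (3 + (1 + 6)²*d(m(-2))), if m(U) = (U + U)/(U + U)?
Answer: 166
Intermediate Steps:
o = 6 (o = -3*(-2) = 6)
m(U) = 1 (m(U) = (2*U)/((2*U)) = (2*U)*(1/(2*U)) = 1)
d(h) = 6/h
463 - (3 + (1 + 6)²*d(m(-2))) = 463 - (3 + (1 + 6)²*(6/1)) = 463 - (3 + 7²*(6*1)) = 463 - (3 + 49*6) = 463 - (3 + 294) = 463 - 1*297 = 463 - 297 = 166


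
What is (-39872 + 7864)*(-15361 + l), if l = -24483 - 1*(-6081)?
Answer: 1080686104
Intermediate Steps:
l = -18402 (l = -24483 + 6081 = -18402)
(-39872 + 7864)*(-15361 + l) = (-39872 + 7864)*(-15361 - 18402) = -32008*(-33763) = 1080686104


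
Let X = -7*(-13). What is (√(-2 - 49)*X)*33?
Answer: 3003*I*√51 ≈ 21446.0*I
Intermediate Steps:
X = 91
(√(-2 - 49)*X)*33 = (√(-2 - 49)*91)*33 = (√(-51)*91)*33 = ((I*√51)*91)*33 = (91*I*√51)*33 = 3003*I*√51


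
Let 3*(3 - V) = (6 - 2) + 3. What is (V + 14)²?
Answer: 1936/9 ≈ 215.11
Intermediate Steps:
V = ⅔ (V = 3 - ((6 - 2) + 3)/3 = 3 - (4 + 3)/3 = 3 - ⅓*7 = 3 - 7/3 = ⅔ ≈ 0.66667)
(V + 14)² = (⅔ + 14)² = (44/3)² = 1936/9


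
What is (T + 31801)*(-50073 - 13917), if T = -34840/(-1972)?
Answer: -1003785725970/493 ≈ -2.0361e+9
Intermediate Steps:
T = 8710/493 (T = -34840*(-1/1972) = 8710/493 ≈ 17.667)
(T + 31801)*(-50073 - 13917) = (8710/493 + 31801)*(-50073 - 13917) = (15686603/493)*(-63990) = -1003785725970/493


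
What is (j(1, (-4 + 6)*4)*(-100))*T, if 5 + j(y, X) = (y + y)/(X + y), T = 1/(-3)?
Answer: -4300/27 ≈ -159.26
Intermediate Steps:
T = -1/3 ≈ -0.33333
j(y, X) = -5 + 2*y/(X + y) (j(y, X) = -5 + (y + y)/(X + y) = -5 + (2*y)/(X + y) = -5 + 2*y/(X + y))
(j(1, (-4 + 6)*4)*(-100))*T = (((-5*(-4 + 6)*4 - 3*1)/((-4 + 6)*4 + 1))*(-100))*(-1/3) = (((-10*4 - 3)/(2*4 + 1))*(-100))*(-1/3) = (((-5*8 - 3)/(8 + 1))*(-100))*(-1/3) = (((-40 - 3)/9)*(-100))*(-1/3) = (((1/9)*(-43))*(-100))*(-1/3) = -43/9*(-100)*(-1/3) = (4300/9)*(-1/3) = -4300/27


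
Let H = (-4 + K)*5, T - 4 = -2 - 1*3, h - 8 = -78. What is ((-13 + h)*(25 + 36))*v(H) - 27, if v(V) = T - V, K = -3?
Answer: -172169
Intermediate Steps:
h = -70 (h = 8 - 78 = -70)
T = -1 (T = 4 + (-2 - 1*3) = 4 + (-2 - 3) = 4 - 5 = -1)
H = -35 (H = (-4 - 3)*5 = -7*5 = -35)
v(V) = -1 - V
((-13 + h)*(25 + 36))*v(H) - 27 = ((-13 - 70)*(25 + 36))*(-1 - 1*(-35)) - 27 = (-83*61)*(-1 + 35) - 27 = -5063*34 - 27 = -172142 - 27 = -172169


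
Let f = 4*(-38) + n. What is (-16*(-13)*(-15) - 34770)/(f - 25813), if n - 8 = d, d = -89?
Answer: 2105/1447 ≈ 1.4547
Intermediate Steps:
n = -81 (n = 8 - 89 = -81)
f = -233 (f = 4*(-38) - 81 = -152 - 81 = -233)
(-16*(-13)*(-15) - 34770)/(f - 25813) = (-16*(-13)*(-15) - 34770)/(-233 - 25813) = (208*(-15) - 34770)/(-26046) = (-3120 - 34770)*(-1/26046) = -37890*(-1/26046) = 2105/1447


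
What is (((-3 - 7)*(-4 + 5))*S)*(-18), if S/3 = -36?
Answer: -19440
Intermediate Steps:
S = -108 (S = 3*(-36) = -108)
(((-3 - 7)*(-4 + 5))*S)*(-18) = (((-3 - 7)*(-4 + 5))*(-108))*(-18) = (-10*1*(-108))*(-18) = -10*(-108)*(-18) = 1080*(-18) = -19440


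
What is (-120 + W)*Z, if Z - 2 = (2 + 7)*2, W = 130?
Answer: 200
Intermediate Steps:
Z = 20 (Z = 2 + (2 + 7)*2 = 2 + 9*2 = 2 + 18 = 20)
(-120 + W)*Z = (-120 + 130)*20 = 10*20 = 200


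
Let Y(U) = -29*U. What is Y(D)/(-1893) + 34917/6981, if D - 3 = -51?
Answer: 6264481/1468337 ≈ 4.2664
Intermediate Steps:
D = -48 (D = 3 - 51 = -48)
Y(D)/(-1893) + 34917/6981 = -29*(-48)/(-1893) + 34917/6981 = 1392*(-1/1893) + 34917*(1/6981) = -464/631 + 11639/2327 = 6264481/1468337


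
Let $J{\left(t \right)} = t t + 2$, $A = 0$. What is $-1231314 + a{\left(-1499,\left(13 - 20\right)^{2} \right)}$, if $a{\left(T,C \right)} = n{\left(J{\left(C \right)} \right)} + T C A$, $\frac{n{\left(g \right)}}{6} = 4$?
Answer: $-1231290$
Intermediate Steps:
$J{\left(t \right)} = 2 + t^{2}$ ($J{\left(t \right)} = t^{2} + 2 = 2 + t^{2}$)
$n{\left(g \right)} = 24$ ($n{\left(g \right)} = 6 \cdot 4 = 24$)
$a{\left(T,C \right)} = 24$ ($a{\left(T,C \right)} = 24 + T C 0 = 24 + C T 0 = 24 + 0 = 24$)
$-1231314 + a{\left(-1499,\left(13 - 20\right)^{2} \right)} = -1231314 + 24 = -1231290$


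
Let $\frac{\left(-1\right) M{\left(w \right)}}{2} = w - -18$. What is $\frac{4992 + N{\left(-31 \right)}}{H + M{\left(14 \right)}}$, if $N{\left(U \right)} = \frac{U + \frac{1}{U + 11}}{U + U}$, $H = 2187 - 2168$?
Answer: $- \frac{2063567}{18600} \approx -110.94$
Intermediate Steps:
$H = 19$
$M{\left(w \right)} = -36 - 2 w$ ($M{\left(w \right)} = - 2 \left(w - -18\right) = - 2 \left(w + 18\right) = - 2 \left(18 + w\right) = -36 - 2 w$)
$N{\left(U \right)} = \frac{U + \frac{1}{11 + U}}{2 U}$
$\frac{4992 + N{\left(-31 \right)}}{H + M{\left(14 \right)}} = \frac{4992 + \frac{1 + \left(-31\right)^{2} + 11 \left(-31\right)}{2 \left(-31\right) \left(11 - 31\right)}}{19 - 64} = \frac{4992 + \frac{1}{2} \left(- \frac{1}{31}\right) \frac{1}{-20} \left(1 + 961 - 341\right)}{19 - 64} = \frac{4992 + \frac{1}{2} \left(- \frac{1}{31}\right) \left(- \frac{1}{20}\right) 621}{19 - 64} = \frac{4992 + \frac{621}{1240}}{-45} = \frac{6190701}{1240} \left(- \frac{1}{45}\right) = - \frac{2063567}{18600}$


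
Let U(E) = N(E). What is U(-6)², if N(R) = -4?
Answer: 16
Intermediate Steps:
U(E) = -4
U(-6)² = (-4)² = 16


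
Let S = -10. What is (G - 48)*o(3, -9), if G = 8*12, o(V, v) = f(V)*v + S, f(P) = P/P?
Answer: -912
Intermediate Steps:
f(P) = 1
o(V, v) = -10 + v (o(V, v) = 1*v - 10 = v - 10 = -10 + v)
G = 96
(G - 48)*o(3, -9) = (96 - 48)*(-10 - 9) = 48*(-19) = -912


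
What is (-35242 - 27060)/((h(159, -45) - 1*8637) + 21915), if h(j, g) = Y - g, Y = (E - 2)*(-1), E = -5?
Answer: -31151/6665 ≈ -4.6738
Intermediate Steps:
Y = 7 (Y = (-5 - 2)*(-1) = -7*(-1) = 7)
h(j, g) = 7 - g
(-35242 - 27060)/((h(159, -45) - 1*8637) + 21915) = (-35242 - 27060)/(((7 - 1*(-45)) - 1*8637) + 21915) = -62302/(((7 + 45) - 8637) + 21915) = -62302/((52 - 8637) + 21915) = -62302/(-8585 + 21915) = -62302/13330 = -62302*1/13330 = -31151/6665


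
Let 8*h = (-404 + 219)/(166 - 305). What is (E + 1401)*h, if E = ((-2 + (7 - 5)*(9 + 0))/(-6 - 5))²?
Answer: 31408745/134552 ≈ 233.43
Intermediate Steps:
h = 185/1112 (h = ((-404 + 219)/(166 - 305))/8 = (-185/(-139))/8 = (-185*(-1/139))/8 = (⅛)*(185/139) = 185/1112 ≈ 0.16637)
E = 256/121 (E = ((-2 + 2*9)/(-11))² = ((-2 + 18)*(-1/11))² = (16*(-1/11))² = (-16/11)² = 256/121 ≈ 2.1157)
(E + 1401)*h = (256/121 + 1401)*(185/1112) = (169777/121)*(185/1112) = 31408745/134552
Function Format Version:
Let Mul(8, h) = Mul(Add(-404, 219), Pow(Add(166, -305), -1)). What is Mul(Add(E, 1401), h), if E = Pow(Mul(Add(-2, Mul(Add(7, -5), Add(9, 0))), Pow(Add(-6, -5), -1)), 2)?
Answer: Rational(31408745, 134552) ≈ 233.43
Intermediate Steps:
h = Rational(185, 1112) (h = Mul(Rational(1, 8), Mul(Add(-404, 219), Pow(Add(166, -305), -1))) = Mul(Rational(1, 8), Mul(-185, Pow(-139, -1))) = Mul(Rational(1, 8), Mul(-185, Rational(-1, 139))) = Mul(Rational(1, 8), Rational(185, 139)) = Rational(185, 1112) ≈ 0.16637)
E = Rational(256, 121) (E = Pow(Mul(Add(-2, Mul(2, 9)), Pow(-11, -1)), 2) = Pow(Mul(Add(-2, 18), Rational(-1, 11)), 2) = Pow(Mul(16, Rational(-1, 11)), 2) = Pow(Rational(-16, 11), 2) = Rational(256, 121) ≈ 2.1157)
Mul(Add(E, 1401), h) = Mul(Add(Rational(256, 121), 1401), Rational(185, 1112)) = Mul(Rational(169777, 121), Rational(185, 1112)) = Rational(31408745, 134552)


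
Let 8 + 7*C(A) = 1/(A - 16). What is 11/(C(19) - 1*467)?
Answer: -231/9830 ≈ -0.023499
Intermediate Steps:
C(A) = -8/7 + 1/(7*(-16 + A)) (C(A) = -8/7 + 1/(7*(A - 16)) = -8/7 + 1/(7*(-16 + A)))
11/(C(19) - 1*467) = 11/((129 - 8*19)/(7*(-16 + 19)) - 1*467) = 11/((⅐)*(129 - 152)/3 - 467) = 11/((⅐)*(⅓)*(-23) - 467) = 11/(-23/21 - 467) = 11/(-9830/21) = 11*(-21/9830) = -231/9830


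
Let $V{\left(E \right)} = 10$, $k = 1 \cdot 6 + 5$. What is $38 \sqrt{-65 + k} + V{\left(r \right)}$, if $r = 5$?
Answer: $10 + 114 i \sqrt{6} \approx 10.0 + 279.24 i$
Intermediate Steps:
$k = 11$ ($k = 6 + 5 = 11$)
$38 \sqrt{-65 + k} + V{\left(r \right)} = 38 \sqrt{-65 + 11} + 10 = 38 \sqrt{-54} + 10 = 38 \cdot 3 i \sqrt{6} + 10 = 114 i \sqrt{6} + 10 = 10 + 114 i \sqrt{6}$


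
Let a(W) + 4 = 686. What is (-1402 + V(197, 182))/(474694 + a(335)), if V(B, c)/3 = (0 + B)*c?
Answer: 6635/29711 ≈ 0.22332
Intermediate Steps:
V(B, c) = 3*B*c (V(B, c) = 3*((0 + B)*c) = 3*(B*c) = 3*B*c)
a(W) = 682 (a(W) = -4 + 686 = 682)
(-1402 + V(197, 182))/(474694 + a(335)) = (-1402 + 3*197*182)/(474694 + 682) = (-1402 + 107562)/475376 = 106160*(1/475376) = 6635/29711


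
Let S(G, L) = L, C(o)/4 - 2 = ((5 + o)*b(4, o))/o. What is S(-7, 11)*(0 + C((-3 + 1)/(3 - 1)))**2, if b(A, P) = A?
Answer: 34496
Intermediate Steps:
C(o) = 8 + 4*(20 + 4*o)/o (C(o) = 8 + 4*(((5 + o)*4)/o) = 8 + 4*((20 + 4*o)/o) = 8 + 4*(20 + 4*o)/o)
S(-7, 11)*(0 + C((-3 + 1)/(3 - 1)))**2 = 11*(0 + (24 + 80/(((-3 + 1)/(3 - 1)))))**2 = 11*(0 + (24 + 80/((-2/2))))**2 = 11*(0 + (24 + 80/((-2*1/2))))**2 = 11*(0 + (24 + 80/(-1)))**2 = 11*(0 + (24 + 80*(-1)))**2 = 11*(0 + (24 - 80))**2 = 11*(0 - 56)**2 = 11*(-56)**2 = 11*3136 = 34496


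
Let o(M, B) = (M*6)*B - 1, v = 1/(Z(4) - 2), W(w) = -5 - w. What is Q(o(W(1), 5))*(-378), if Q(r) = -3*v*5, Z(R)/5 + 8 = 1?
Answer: -5670/37 ≈ -153.24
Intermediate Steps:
Z(R) = -35 (Z(R) = -40 + 5*1 = -40 + 5 = -35)
v = -1/37 (v = 1/(-35 - 2) = 1/(-37) = -1/37 ≈ -0.027027)
o(M, B) = -1 + 6*B*M (o(M, B) = (6*M)*B - 1 = 6*B*M - 1 = -1 + 6*B*M)
Q(r) = 15/37 (Q(r) = -3*(-1/37)*5 = (3/37)*5 = 15/37)
Q(o(W(1), 5))*(-378) = (15/37)*(-378) = -5670/37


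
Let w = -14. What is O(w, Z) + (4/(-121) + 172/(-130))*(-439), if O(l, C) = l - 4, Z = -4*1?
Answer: 4540804/7865 ≈ 577.34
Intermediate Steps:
Z = -4
O(l, C) = -4 + l
O(w, Z) + (4/(-121) + 172/(-130))*(-439) = (-4 - 14) + (4/(-121) + 172/(-130))*(-439) = -18 + (4*(-1/121) + 172*(-1/130))*(-439) = -18 + (-4/121 - 86/65)*(-439) = -18 - 10666/7865*(-439) = -18 + 4682374/7865 = 4540804/7865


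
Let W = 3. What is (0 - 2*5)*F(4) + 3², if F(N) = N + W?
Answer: -61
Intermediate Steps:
F(N) = 3 + N (F(N) = N + 3 = 3 + N)
(0 - 2*5)*F(4) + 3² = (0 - 2*5)*(3 + 4) + 3² = (0 - 10)*7 + 9 = -10*7 + 9 = -70 + 9 = -61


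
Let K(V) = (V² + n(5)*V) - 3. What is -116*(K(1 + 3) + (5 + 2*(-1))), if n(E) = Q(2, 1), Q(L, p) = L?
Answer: -2784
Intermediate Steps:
n(E) = 2
K(V) = -3 + V² + 2*V (K(V) = (V² + 2*V) - 3 = -3 + V² + 2*V)
-116*(K(1 + 3) + (5 + 2*(-1))) = -116*((-3 + (1 + 3)² + 2*(1 + 3)) + (5 + 2*(-1))) = -116*((-3 + 4² + 2*4) + (5 - 2)) = -116*((-3 + 16 + 8) + 3) = -116*(21 + 3) = -116*24 = -2784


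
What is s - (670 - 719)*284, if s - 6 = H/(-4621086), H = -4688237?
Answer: 64339447529/4621086 ≈ 13923.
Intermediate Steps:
s = 32414753/4621086 (s = 6 - 4688237/(-4621086) = 6 - 4688237*(-1/4621086) = 6 + 4688237/4621086 = 32414753/4621086 ≈ 7.0145)
s - (670 - 719)*284 = 32414753/4621086 - (670 - 719)*284 = 32414753/4621086 - (-49)*284 = 32414753/4621086 - 1*(-13916) = 32414753/4621086 + 13916 = 64339447529/4621086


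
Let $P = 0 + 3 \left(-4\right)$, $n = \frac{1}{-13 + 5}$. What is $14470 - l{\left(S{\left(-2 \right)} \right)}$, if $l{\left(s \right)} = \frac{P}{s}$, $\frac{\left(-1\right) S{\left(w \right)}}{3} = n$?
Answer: $14502$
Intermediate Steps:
$n = - \frac{1}{8}$ ($n = \frac{1}{-8} = - \frac{1}{8} \approx -0.125$)
$S{\left(w \right)} = \frac{3}{8}$ ($S{\left(w \right)} = \left(-3\right) \left(- \frac{1}{8}\right) = \frac{3}{8}$)
$P = -12$ ($P = 0 - 12 = -12$)
$l{\left(s \right)} = - \frac{12}{s}$
$14470 - l{\left(S{\left(-2 \right)} \right)} = 14470 - - \frac{12}{\frac{3}{8}} = 14470 - \left(-12\right) \frac{8}{3} = 14470 - -32 = 14470 + 32 = 14502$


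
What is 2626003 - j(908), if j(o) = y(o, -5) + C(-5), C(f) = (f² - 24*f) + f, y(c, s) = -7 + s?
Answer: 2625875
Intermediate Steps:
C(f) = f² - 23*f
j(o) = 128 (j(o) = (-7 - 5) - 5*(-23 - 5) = -12 - 5*(-28) = -12 + 140 = 128)
2626003 - j(908) = 2626003 - 1*128 = 2626003 - 128 = 2625875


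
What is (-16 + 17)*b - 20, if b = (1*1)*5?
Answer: -15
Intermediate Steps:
b = 5 (b = 1*5 = 5)
(-16 + 17)*b - 20 = (-16 + 17)*5 - 20 = 1*5 - 20 = 5 - 20 = -15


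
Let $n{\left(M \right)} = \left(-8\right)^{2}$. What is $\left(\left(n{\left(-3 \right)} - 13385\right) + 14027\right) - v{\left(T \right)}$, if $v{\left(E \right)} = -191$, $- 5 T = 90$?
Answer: $897$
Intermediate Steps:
$n{\left(M \right)} = 64$
$T = -18$ ($T = \left(- \frac{1}{5}\right) 90 = -18$)
$\left(\left(n{\left(-3 \right)} - 13385\right) + 14027\right) - v{\left(T \right)} = \left(\left(64 - 13385\right) + 14027\right) - -191 = \left(-13321 + 14027\right) + 191 = 706 + 191 = 897$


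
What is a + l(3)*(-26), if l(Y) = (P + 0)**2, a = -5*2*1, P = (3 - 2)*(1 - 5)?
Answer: -426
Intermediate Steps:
P = -4 (P = 1*(-4) = -4)
a = -10 (a = -10*1 = -10)
l(Y) = 16 (l(Y) = (-4 + 0)**2 = (-4)**2 = 16)
a + l(3)*(-26) = -10 + 16*(-26) = -10 - 416 = -426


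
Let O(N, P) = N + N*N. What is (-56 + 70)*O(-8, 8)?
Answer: 784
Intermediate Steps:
O(N, P) = N + N²
(-56 + 70)*O(-8, 8) = (-56 + 70)*(-8*(1 - 8)) = 14*(-8*(-7)) = 14*56 = 784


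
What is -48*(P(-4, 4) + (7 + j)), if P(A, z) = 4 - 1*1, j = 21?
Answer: -1488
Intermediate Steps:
P(A, z) = 3 (P(A, z) = 4 - 1 = 3)
-48*(P(-4, 4) + (7 + j)) = -48*(3 + (7 + 21)) = -48*(3 + 28) = -48*31 = -1488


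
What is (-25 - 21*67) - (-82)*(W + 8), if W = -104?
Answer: -9304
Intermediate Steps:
(-25 - 21*67) - (-82)*(W + 8) = (-25 - 21*67) - (-82)*(-104 + 8) = (-25 - 1407) - (-82)*(-96) = -1432 - 1*7872 = -1432 - 7872 = -9304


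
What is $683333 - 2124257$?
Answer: $-1440924$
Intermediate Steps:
$683333 - 2124257 = -1440924$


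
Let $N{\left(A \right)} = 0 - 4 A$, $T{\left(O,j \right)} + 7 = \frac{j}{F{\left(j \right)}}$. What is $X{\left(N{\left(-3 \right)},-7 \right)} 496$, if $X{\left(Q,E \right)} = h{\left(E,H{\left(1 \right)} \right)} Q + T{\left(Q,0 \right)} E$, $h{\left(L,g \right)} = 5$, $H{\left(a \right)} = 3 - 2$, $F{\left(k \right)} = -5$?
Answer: $54064$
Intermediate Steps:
$T{\left(O,j \right)} = -7 - \frac{j}{5}$ ($T{\left(O,j \right)} = -7 + \frac{j}{-5} = -7 + j \left(- \frac{1}{5}\right) = -7 - \frac{j}{5}$)
$H{\left(a \right)} = 1$
$N{\left(A \right)} = - 4 A$
$X{\left(Q,E \right)} = - 7 E + 5 Q$ ($X{\left(Q,E \right)} = 5 Q + \left(-7 - 0\right) E = 5 Q + \left(-7 + 0\right) E = 5 Q - 7 E = - 7 E + 5 Q$)
$X{\left(N{\left(-3 \right)},-7 \right)} 496 = \left(\left(-7\right) \left(-7\right) + 5 \left(\left(-4\right) \left(-3\right)\right)\right) 496 = \left(49 + 5 \cdot 12\right) 496 = \left(49 + 60\right) 496 = 109 \cdot 496 = 54064$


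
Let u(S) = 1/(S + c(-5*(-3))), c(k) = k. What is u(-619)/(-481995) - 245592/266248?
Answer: -8937245727739/9688930459380 ≈ -0.92242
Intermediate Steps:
u(S) = 1/(15 + S) (u(S) = 1/(S - 5*(-3)) = 1/(S + 15) = 1/(15 + S))
u(-619)/(-481995) - 245592/266248 = 1/((15 - 619)*(-481995)) - 245592/266248 = -1/481995/(-604) - 245592*1/266248 = -1/604*(-1/481995) - 30699/33281 = 1/291124980 - 30699/33281 = -8937245727739/9688930459380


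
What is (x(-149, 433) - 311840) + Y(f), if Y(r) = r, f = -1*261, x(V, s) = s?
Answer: -311668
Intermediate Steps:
f = -261
(x(-149, 433) - 311840) + Y(f) = (433 - 311840) - 261 = -311407 - 261 = -311668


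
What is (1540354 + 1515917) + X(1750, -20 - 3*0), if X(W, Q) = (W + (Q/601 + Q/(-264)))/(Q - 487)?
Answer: 61463563644217/20110662 ≈ 3.0563e+6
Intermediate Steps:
X(W, Q) = (W - 337*Q/158664)/(-487 + Q) (X(W, Q) = (W + (Q*(1/601) + Q*(-1/264)))/(-487 + Q) = (W + (Q/601 - Q/264))/(-487 + Q) = (W - 337*Q/158664)/(-487 + Q))
(1540354 + 1515917) + X(1750, -20 - 3*0) = (1540354 + 1515917) + (1750 - 337*(-20 - 3*0)/158664)/(-487 + (-20 - 3*0)) = 3056271 + (1750 - 337*(-20 + 0)/158664)/(-487 + (-20 + 0)) = 3056271 + (1750 - 337/158664*(-20))/(-487 - 20) = 3056271 + (1750 + 1685/39666)/(-507) = 3056271 - 1/507*69417185/39666 = 3056271 - 69417185/20110662 = 61463563644217/20110662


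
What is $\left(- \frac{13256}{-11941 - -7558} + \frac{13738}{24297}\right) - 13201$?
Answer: $- \frac{468480570755}{35497917} \approx -13197.0$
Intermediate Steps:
$\left(- \frac{13256}{-11941 - -7558} + \frac{13738}{24297}\right) - 13201 = \left(- \frac{13256}{-11941 + 7558} + 13738 \cdot \frac{1}{24297}\right) - 13201 = \left(- \frac{13256}{-4383} + \frac{13738}{24297}\right) - 13201 = \left(\left(-13256\right) \left(- \frac{1}{4383}\right) + \frac{13738}{24297}\right) - 13201 = \left(\frac{13256}{4383} + \frac{13738}{24297}\right) - 13201 = \frac{127431562}{35497917} - 13201 = - \frac{468480570755}{35497917}$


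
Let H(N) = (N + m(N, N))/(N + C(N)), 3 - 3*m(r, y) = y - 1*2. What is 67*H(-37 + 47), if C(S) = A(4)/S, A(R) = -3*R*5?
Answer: 1675/12 ≈ 139.58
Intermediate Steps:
A(R) = -15*R
C(S) = -60/S (C(S) = (-15*4)/S = -60/S)
m(r, y) = 5/3 - y/3 (m(r, y) = 1 - (y - 1*2)/3 = 1 - (y - 2)/3 = 1 - (-2 + y)/3 = 1 + (⅔ - y/3) = 5/3 - y/3)
H(N) = (5/3 + 2*N/3)/(N - 60/N) (H(N) = (N + (5/3 - N/3))/(N - 60/N) = (5/3 + 2*N/3)/(N - 60/N))
67*H(-37 + 47) = 67*((-37 + 47)*(5 + 2*(-37 + 47))/(3*(-60 + (-37 + 47)²))) = 67*((⅓)*10*(5 + 2*10)/(-60 + 10²)) = 67*((⅓)*10*(5 + 20)/(-60 + 100)) = 67*((⅓)*10*25/40) = 67*((⅓)*10*(1/40)*25) = 67*(25/12) = 1675/12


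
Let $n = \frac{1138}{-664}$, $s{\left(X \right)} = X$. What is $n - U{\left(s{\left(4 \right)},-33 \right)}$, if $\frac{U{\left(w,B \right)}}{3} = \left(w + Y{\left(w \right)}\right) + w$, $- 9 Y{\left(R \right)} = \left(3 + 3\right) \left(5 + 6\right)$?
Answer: $- \frac{1233}{332} \approx -3.7139$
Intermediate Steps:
$Y{\left(R \right)} = - \frac{22}{3}$ ($Y{\left(R \right)} = - \frac{\left(3 + 3\right) \left(5 + 6\right)}{9} = - \frac{6 \cdot 11}{9} = \left(- \frac{1}{9}\right) 66 = - \frac{22}{3}$)
$U{\left(w,B \right)} = -22 + 6 w$ ($U{\left(w,B \right)} = 3 \left(\left(w - \frac{22}{3}\right) + w\right) = 3 \left(\left(- \frac{22}{3} + w\right) + w\right) = 3 \left(- \frac{22}{3} + 2 w\right) = -22 + 6 w$)
$n = - \frac{569}{332}$ ($n = 1138 \left(- \frac{1}{664}\right) = - \frac{569}{332} \approx -1.7139$)
$n - U{\left(s{\left(4 \right)},-33 \right)} = - \frac{569}{332} - \left(-22 + 6 \cdot 4\right) = - \frac{569}{332} - \left(-22 + 24\right) = - \frac{569}{332} - 2 = - \frac{1233}{332}$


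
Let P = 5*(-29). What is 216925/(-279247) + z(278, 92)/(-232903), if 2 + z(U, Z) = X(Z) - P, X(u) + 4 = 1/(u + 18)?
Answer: -5561743126127/7154121044510 ≈ -0.77742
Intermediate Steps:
X(u) = -4 + 1/(18 + u) (X(u) = -4 + 1/(u + 18) = -4 + 1/(18 + u))
P = -145
z(U, Z) = 143 + (-71 - 4*Z)/(18 + Z) (z(U, Z) = -2 + ((-71 - 4*Z)/(18 + Z) - 1*(-145)) = -2 + ((-71 - 4*Z)/(18 + Z) + 145) = -2 + (145 + (-71 - 4*Z)/(18 + Z)) = 143 + (-71 - 4*Z)/(18 + Z))
216925/(-279247) + z(278, 92)/(-232903) = 216925/(-279247) + ((2503 + 139*92)/(18 + 92))/(-232903) = 216925*(-1/279247) + ((2503 + 12788)/110)*(-1/232903) = -216925/279247 + ((1/110)*15291)*(-1/232903) = -216925/279247 + (15291/110)*(-1/232903) = -216925/279247 - 15291/25619330 = -5561743126127/7154121044510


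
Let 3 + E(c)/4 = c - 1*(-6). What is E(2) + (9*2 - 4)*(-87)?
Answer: -1198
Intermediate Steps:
E(c) = 12 + 4*c (E(c) = -12 + 4*(c - 1*(-6)) = -12 + 4*(c + 6) = -12 + 4*(6 + c) = -12 + (24 + 4*c) = 12 + 4*c)
E(2) + (9*2 - 4)*(-87) = (12 + 4*2) + (9*2 - 4)*(-87) = (12 + 8) + (18 - 4)*(-87) = 20 + 14*(-87) = 20 - 1218 = -1198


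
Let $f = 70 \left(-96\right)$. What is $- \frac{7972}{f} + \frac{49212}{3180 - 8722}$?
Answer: $- \frac{35815477}{4655280} \approx -7.6935$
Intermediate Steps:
$f = -6720$
$- \frac{7972}{f} + \frac{49212}{3180 - 8722} = - \frac{7972}{-6720} + \frac{49212}{3180 - 8722} = \left(-7972\right) \left(- \frac{1}{6720}\right) + \frac{49212}{3180 - 8722} = \frac{1993}{1680} + \frac{49212}{-5542} = \frac{1993}{1680} + 49212 \left(- \frac{1}{5542}\right) = \frac{1993}{1680} - \frac{24606}{2771} = - \frac{35815477}{4655280}$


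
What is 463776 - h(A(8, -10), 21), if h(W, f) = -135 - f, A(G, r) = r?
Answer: 463932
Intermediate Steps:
463776 - h(A(8, -10), 21) = 463776 - (-135 - 1*21) = 463776 - (-135 - 21) = 463776 - 1*(-156) = 463776 + 156 = 463932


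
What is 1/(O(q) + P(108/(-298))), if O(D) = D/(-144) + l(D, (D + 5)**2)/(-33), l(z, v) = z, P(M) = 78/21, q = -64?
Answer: 693/4226 ≈ 0.16398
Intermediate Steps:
P(M) = 26/7 (P(M) = 78*(1/21) = 26/7)
O(D) = -59*D/1584 (O(D) = D/(-144) + D/(-33) = D*(-1/144) + D*(-1/33) = -D/144 - D/33 = -59*D/1584)
1/(O(q) + P(108/(-298))) = 1/(-59/1584*(-64) + 26/7) = 1/(236/99 + 26/7) = 1/(4226/693) = 693/4226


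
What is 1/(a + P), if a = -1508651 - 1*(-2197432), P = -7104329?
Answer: -1/6415548 ≈ -1.5587e-7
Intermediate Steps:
a = 688781 (a = -1508651 + 2197432 = 688781)
1/(a + P) = 1/(688781 - 7104329) = 1/(-6415548) = -1/6415548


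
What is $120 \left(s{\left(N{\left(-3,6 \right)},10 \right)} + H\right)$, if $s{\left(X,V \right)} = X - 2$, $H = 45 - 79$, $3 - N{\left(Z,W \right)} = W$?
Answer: $-4680$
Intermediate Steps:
$N{\left(Z,W \right)} = 3 - W$
$H = -34$ ($H = 45 - 79 = -34$)
$s{\left(X,V \right)} = -2 + X$
$120 \left(s{\left(N{\left(-3,6 \right)},10 \right)} + H\right) = 120 \left(\left(-2 + \left(3 - 6\right)\right) - 34\right) = 120 \left(\left(-2 - 3\right) - 34\right) = 120 \left(-5 - 34\right) = 120 \left(-39\right) = -4680$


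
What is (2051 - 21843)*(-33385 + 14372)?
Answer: 376305296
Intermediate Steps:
(2051 - 21843)*(-33385 + 14372) = -19792*(-19013) = 376305296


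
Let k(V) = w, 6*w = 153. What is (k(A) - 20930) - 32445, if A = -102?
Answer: -106699/2 ≈ -53350.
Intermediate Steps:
w = 51/2 (w = (1/6)*153 = 51/2 ≈ 25.500)
k(V) = 51/2
(k(A) - 20930) - 32445 = (51/2 - 20930) - 32445 = -41809/2 - 32445 = -106699/2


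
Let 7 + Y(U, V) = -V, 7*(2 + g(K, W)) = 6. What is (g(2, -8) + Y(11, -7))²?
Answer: 64/49 ≈ 1.3061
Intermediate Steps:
g(K, W) = -8/7 (g(K, W) = -2 + (⅐)*6 = -2 + 6/7 = -8/7)
Y(U, V) = -7 - V
(g(2, -8) + Y(11, -7))² = (-8/7 + (-7 - 1*(-7)))² = (-8/7 + (-7 + 7))² = (-8/7 + 0)² = (-8/7)² = 64/49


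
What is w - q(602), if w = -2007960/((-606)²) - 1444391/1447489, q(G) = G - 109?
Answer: -22125081424574/44297505867 ≈ -499.47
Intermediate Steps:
q(G) = -109 + G
w = -286411032143/44297505867 (w = -2007960/367236 - 1444391*1/1447489 = -2007960*1/367236 - 1444391/1447489 = -167330/30603 - 1444391/1447489 = -286411032143/44297505867 ≈ -6.4656)
w - q(602) = -286411032143/44297505867 - (-109 + 602) = -286411032143/44297505867 - 1*493 = -286411032143/44297505867 - 493 = -22125081424574/44297505867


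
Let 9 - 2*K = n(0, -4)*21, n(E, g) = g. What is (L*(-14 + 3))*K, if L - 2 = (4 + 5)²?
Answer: -84909/2 ≈ -42455.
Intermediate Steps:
K = 93/2 (K = 9/2 - (-2)*21 = 9/2 - ½*(-84) = 9/2 + 42 = 93/2 ≈ 46.500)
L = 83 (L = 2 + (4 + 5)² = 2 + 9² = 2 + 81 = 83)
(L*(-14 + 3))*K = (83*(-14 + 3))*(93/2) = (83*(-11))*(93/2) = -913*93/2 = -84909/2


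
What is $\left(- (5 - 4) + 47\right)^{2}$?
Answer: $2116$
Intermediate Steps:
$\left(- (5 - 4) + 47\right)^{2} = \left(\left(-1\right) 1 + 47\right)^{2} = \left(-1 + 47\right)^{2} = 46^{2} = 2116$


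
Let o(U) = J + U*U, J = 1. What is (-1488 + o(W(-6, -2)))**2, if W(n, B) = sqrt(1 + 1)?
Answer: 2205225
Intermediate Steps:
W(n, B) = sqrt(2)
o(U) = 1 + U**2 (o(U) = 1 + U*U = 1 + U**2)
(-1488 + o(W(-6, -2)))**2 = (-1488 + (1 + (sqrt(2))**2))**2 = (-1488 + (1 + 2))**2 = (-1488 + 3)**2 = (-1485)**2 = 2205225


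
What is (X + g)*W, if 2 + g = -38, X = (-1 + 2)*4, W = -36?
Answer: 1296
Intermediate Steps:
X = 4 (X = 1*4 = 4)
g = -40 (g = -2 - 38 = -40)
(X + g)*W = (4 - 40)*(-36) = -36*(-36) = 1296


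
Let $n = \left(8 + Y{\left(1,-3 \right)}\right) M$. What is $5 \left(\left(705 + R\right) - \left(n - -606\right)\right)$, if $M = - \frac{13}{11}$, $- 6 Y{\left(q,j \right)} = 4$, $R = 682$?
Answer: $\frac{11845}{3} \approx 3948.3$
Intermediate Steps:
$Y{\left(q,j \right)} = - \frac{2}{3}$ ($Y{\left(q,j \right)} = \left(- \frac{1}{6}\right) 4 = - \frac{2}{3}$)
$M = - \frac{13}{11}$ ($M = \left(-13\right) \frac{1}{11} = - \frac{13}{11} \approx -1.1818$)
$n = - \frac{26}{3}$ ($n = \left(8 - \frac{2}{3}\right) \left(- \frac{13}{11}\right) = \frac{22}{3} \left(- \frac{13}{11}\right) = - \frac{26}{3} \approx -8.6667$)
$5 \left(\left(705 + R\right) - \left(n - -606\right)\right) = 5 \left(\left(705 + 682\right) - \left(- \frac{26}{3} - -606\right)\right) = 5 \left(1387 - \left(- \frac{26}{3} + 606\right)\right) = 5 \left(1387 - \frac{1792}{3}\right) = 5 \cdot \frac{2369}{3} = \frac{11845}{3}$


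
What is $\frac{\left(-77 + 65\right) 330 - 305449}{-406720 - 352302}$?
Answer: $\frac{309409}{759022} \approx 0.40764$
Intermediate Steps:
$\frac{\left(-77 + 65\right) 330 - 305449}{-406720 - 352302} = \frac{\left(-12\right) 330 - 305449}{-759022} = \left(-3960 - 305449\right) \left(- \frac{1}{759022}\right) = \left(-309409\right) \left(- \frac{1}{759022}\right) = \frac{309409}{759022}$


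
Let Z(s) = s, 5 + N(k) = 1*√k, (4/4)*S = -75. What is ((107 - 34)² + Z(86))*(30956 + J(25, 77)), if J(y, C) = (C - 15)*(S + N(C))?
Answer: 140768340 + 335730*√77 ≈ 1.4371e+8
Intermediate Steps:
S = -75
N(k) = -5 + √k (N(k) = -5 + 1*√k = -5 + √k)
J(y, C) = (-80 + √C)*(-15 + C) (J(y, C) = (C - 15)*(-75 + (-5 + √C)) = (-15 + C)*(-80 + √C) = (-80 + √C)*(-15 + C))
((107 - 34)² + Z(86))*(30956 + J(25, 77)) = ((107 - 34)² + 86)*(30956 + (1200 + 77^(3/2) - 80*77 - 15*√77)) = (73² + 86)*(30956 + (1200 + 77*√77 - 6160 - 15*√77)) = (5329 + 86)*(30956 + (-4960 + 62*√77)) = 5415*(25996 + 62*√77) = 140768340 + 335730*√77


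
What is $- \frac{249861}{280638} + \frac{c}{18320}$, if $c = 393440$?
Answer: $\frac{440986505}{21422034} \approx 20.586$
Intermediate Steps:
$- \frac{249861}{280638} + \frac{c}{18320} = - \frac{249861}{280638} + \frac{393440}{18320} = \left(-249861\right) \frac{1}{280638} + 393440 \cdot \frac{1}{18320} = - \frac{83287}{93546} + \frac{4918}{229} = \frac{440986505}{21422034}$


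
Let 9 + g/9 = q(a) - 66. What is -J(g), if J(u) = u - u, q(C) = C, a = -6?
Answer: 0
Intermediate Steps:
g = -729 (g = -81 + 9*(-6 - 66) = -81 + 9*(-72) = -81 - 648 = -729)
J(u) = 0
-J(g) = -1*0 = 0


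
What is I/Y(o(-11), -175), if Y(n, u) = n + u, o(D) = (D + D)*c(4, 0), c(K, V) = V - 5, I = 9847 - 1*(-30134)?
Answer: -39981/65 ≈ -615.09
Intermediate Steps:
I = 39981 (I = 9847 + 30134 = 39981)
c(K, V) = -5 + V
o(D) = -10*D (o(D) = (D + D)*(-5 + 0) = (2*D)*(-5) = -10*D)
I/Y(o(-11), -175) = 39981/(-10*(-11) - 175) = 39981/(110 - 175) = 39981/(-65) = 39981*(-1/65) = -39981/65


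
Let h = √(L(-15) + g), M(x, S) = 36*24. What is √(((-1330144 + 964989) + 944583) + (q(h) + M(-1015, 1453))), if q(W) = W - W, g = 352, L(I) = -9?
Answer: 2*√145073 ≈ 761.77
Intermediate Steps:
M(x, S) = 864
h = 7*√7 (h = √(-9 + 352) = √343 = 7*√7 ≈ 18.520)
q(W) = 0
√(((-1330144 + 964989) + 944583) + (q(h) + M(-1015, 1453))) = √(((-1330144 + 964989) + 944583) + (0 + 864)) = √((-365155 + 944583) + 864) = √(579428 + 864) = √580292 = 2*√145073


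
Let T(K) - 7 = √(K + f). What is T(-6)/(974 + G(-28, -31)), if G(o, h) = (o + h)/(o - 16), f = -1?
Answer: 308/42915 + 44*I*√7/42915 ≈ 0.007177 + 0.0027126*I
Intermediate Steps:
G(o, h) = (h + o)/(-16 + o)
T(K) = 7 + √(-1 + K) (T(K) = 7 + √(K - 1) = 7 + √(-1 + K))
T(-6)/(974 + G(-28, -31)) = (7 + √(-1 - 6))/(974 + (-31 - 28)/(-16 - 28)) = (7 + √(-7))/(974 - 59/(-44)) = (7 + I*√7)/(974 - 1/44*(-59)) = (7 + I*√7)/(974 + 59/44) = (7 + I*√7)/(42915/44) = (7 + I*√7)*(44/42915) = 308/42915 + 44*I*√7/42915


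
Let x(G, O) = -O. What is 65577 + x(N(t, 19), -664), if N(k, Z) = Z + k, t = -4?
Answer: 66241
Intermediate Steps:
65577 + x(N(t, 19), -664) = 65577 - 1*(-664) = 65577 + 664 = 66241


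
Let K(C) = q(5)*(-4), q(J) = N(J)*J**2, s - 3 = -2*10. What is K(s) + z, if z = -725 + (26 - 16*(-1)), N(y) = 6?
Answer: -1283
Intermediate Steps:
s = -17 (s = 3 - 2*10 = 3 - 20 = -17)
q(J) = 6*J**2
K(C) = -600 (K(C) = (6*5**2)*(-4) = (6*25)*(-4) = 150*(-4) = -600)
z = -683 (z = -725 + (26 + 16) = -725 + 42 = -683)
K(s) + z = -600 - 683 = -1283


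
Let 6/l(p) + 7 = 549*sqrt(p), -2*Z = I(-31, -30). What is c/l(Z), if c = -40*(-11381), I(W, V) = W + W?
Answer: -1593340/3 + 41654460*sqrt(31) ≈ 2.3139e+8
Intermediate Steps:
I(W, V) = 2*W
c = 455240
Z = 31 (Z = -(-31) = -1/2*(-62) = 31)
l(p) = 6/(-7 + 549*sqrt(p))
c/l(Z) = 455240/((6/(-7 + 549*sqrt(31)))) = 455240*(-7/6 + 183*sqrt(31)/2) = -1593340/3 + 41654460*sqrt(31)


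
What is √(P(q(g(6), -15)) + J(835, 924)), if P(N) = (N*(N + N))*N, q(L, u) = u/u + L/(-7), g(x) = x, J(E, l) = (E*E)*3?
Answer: √5022111689/49 ≈ 1446.3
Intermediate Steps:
J(E, l) = 3*E² (J(E, l) = E²*3 = 3*E²)
q(L, u) = 1 - L/7 (q(L, u) = 1 + L*(-⅐) = 1 - L/7)
P(N) = 2*N³ (P(N) = (N*(2*N))*N = (2*N²)*N = 2*N³)
√(P(q(g(6), -15)) + J(835, 924)) = √(2*(1 - ⅐*6)³ + 3*835²) = √(2*(1 - 6/7)³ + 3*697225) = √(2*(⅐)³ + 2091675) = √(2*(1/343) + 2091675) = √(2/343 + 2091675) = √(717444527/343) = √5022111689/49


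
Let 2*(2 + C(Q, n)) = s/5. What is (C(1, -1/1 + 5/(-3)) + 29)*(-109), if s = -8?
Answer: -14279/5 ≈ -2855.8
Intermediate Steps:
C(Q, n) = -14/5 (C(Q, n) = -2 + (-8/5)/2 = -2 + (-8*⅕)/2 = -2 + (½)*(-8/5) = -2 - ⅘ = -14/5)
(C(1, -1/1 + 5/(-3)) + 29)*(-109) = (-14/5 + 29)*(-109) = (131/5)*(-109) = -14279/5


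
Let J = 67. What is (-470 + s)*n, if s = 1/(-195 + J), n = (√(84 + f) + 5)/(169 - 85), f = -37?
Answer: -300805/10752 - 60161*√47/10752 ≈ -66.336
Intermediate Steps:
n = 5/84 + √47/84 (n = (√(84 - 37) + 5)/(169 - 85) = (√47 + 5)/84 = (5 + √47)*(1/84) = 5/84 + √47/84 ≈ 0.14114)
s = -1/128 (s = 1/(-195 + 67) = 1/(-128) = -1/128 ≈ -0.0078125)
(-470 + s)*n = (-470 - 1/128)*(5/84 + √47/84) = -60161*(5/84 + √47/84)/128 = -300805/10752 - 60161*√47/10752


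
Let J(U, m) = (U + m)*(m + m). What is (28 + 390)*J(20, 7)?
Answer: 158004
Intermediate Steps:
J(U, m) = 2*m*(U + m) (J(U, m) = (U + m)*(2*m) = 2*m*(U + m))
(28 + 390)*J(20, 7) = (28 + 390)*(2*7*(20 + 7)) = 418*(2*7*27) = 418*378 = 158004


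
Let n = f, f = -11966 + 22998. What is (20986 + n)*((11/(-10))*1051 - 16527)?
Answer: -2830887479/5 ≈ -5.6618e+8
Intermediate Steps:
f = 11032
n = 11032
(20986 + n)*((11/(-10))*1051 - 16527) = (20986 + 11032)*((11/(-10))*1051 - 16527) = 32018*((11*(-⅒))*1051 - 16527) = 32018*(-11/10*1051 - 16527) = 32018*(-11561/10 - 16527) = 32018*(-176831/10) = -2830887479/5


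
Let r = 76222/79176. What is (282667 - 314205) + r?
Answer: -1248488233/39588 ≈ -31537.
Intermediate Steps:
r = 38111/39588 (r = 76222*(1/79176) = 38111/39588 ≈ 0.96269)
(282667 - 314205) + r = (282667 - 314205) + 38111/39588 = -31538 + 38111/39588 = -1248488233/39588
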